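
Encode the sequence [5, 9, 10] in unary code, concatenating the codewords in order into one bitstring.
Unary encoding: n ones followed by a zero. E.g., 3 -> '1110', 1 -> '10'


Encode each number as n ones followed by a terminating 0:
  5 -> 111110 (6 bits)
  9 -> 1111111110 (10 bits)
  10 -> 11111111110 (11 bits)
Total length = 6 + 10 + 11 = 27 bits.

Unary([5, 9, 10]) = 111110111111111011111111110 (27 bits)


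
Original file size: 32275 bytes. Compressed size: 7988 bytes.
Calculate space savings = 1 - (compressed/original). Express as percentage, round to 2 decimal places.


ratio = compressed/original = 7988/32275 = 0.247498
savings = 1 - ratio = 1 - 0.247498 = 0.752502
as a percentage: 0.752502 * 100 = 75.25%

Space savings = 1 - 7988/32275 = 75.25%


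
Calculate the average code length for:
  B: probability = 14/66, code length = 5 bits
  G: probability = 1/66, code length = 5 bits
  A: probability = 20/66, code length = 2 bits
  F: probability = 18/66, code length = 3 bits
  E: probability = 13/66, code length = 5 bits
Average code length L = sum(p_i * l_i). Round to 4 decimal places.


Weighted contributions p_i * l_i:
  B: (14/66) * 5 = 70/66
  G: (1/66) * 5 = 5/66
  A: (20/66) * 2 = 40/66
  F: (18/66) * 3 = 54/66
  E: (13/66) * 5 = 65/66
Sum = (70 + 5 + 40 + 54 + 65)/66 = 234/66

L = 234/66 = 3.5455 bits/symbol


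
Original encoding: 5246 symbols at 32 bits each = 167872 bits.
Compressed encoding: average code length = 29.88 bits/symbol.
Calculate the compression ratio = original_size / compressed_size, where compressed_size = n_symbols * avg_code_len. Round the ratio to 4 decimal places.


original_size = n_symbols * orig_bits = 5246 * 32 = 167872 bits
compressed_size = n_symbols * avg_code_len = 5246 * 29.88 = 156750.48 bits
ratio = original_size / compressed_size = 167872 / 156750.48 = 1.071

Compression ratio = 1.071


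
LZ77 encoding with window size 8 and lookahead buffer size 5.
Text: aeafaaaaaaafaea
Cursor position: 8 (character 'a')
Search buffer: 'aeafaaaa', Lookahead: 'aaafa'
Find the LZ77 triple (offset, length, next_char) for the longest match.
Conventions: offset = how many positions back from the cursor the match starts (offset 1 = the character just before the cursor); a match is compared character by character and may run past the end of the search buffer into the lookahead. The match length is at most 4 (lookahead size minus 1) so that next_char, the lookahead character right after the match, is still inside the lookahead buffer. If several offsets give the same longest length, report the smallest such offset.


Try each offset into the search buffer:
  offset=1 (pos 7, char 'a'): match length 3
  offset=2 (pos 6, char 'a'): match length 3
  offset=3 (pos 5, char 'a'): match length 3
  offset=4 (pos 4, char 'a'): match length 3
  offset=5 (pos 3, char 'f'): match length 0
  offset=6 (pos 2, char 'a'): match length 1
  offset=7 (pos 1, char 'e'): match length 0
  offset=8 (pos 0, char 'a'): match length 1
Longest match has length 3, found at offsets 1, 2, 3, 4; take the smallest, offset 1.
next_char = character at position 8 + 3 = 11 -> 'f'

Best match: offset=1, length=3 (matching 'aaa' starting at position 7)
LZ77 triple: (1, 3, 'f')


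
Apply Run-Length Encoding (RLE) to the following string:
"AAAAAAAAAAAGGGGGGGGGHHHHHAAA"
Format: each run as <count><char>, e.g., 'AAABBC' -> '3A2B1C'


Scanning runs left to right:
  i=0: run of 'A' x 11 -> '11A'
  i=11: run of 'G' x 9 -> '9G'
  i=20: run of 'H' x 5 -> '5H'
  i=25: run of 'A' x 3 -> '3A'

RLE = 11A9G5H3A


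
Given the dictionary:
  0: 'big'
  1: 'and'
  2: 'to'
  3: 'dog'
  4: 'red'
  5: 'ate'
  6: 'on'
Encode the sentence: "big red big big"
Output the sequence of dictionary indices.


Look up each word in the dictionary:
  'big' -> 0
  'red' -> 4
  'big' -> 0
  'big' -> 0

Encoded: [0, 4, 0, 0]


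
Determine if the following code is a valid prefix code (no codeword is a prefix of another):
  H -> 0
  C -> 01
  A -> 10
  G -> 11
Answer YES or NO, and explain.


Checking each pair (does one codeword prefix another?):
  H='0' vs C='01': prefix -- VIOLATION

NO -- this is NOT a valid prefix code. H (0) is a prefix of C (01).


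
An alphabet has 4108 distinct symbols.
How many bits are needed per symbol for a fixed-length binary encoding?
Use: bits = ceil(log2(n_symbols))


log2(4108) = 12.0042
Bracket: 2^12 = 4096 < 4108 <= 2^13 = 8192
So ceil(log2(4108)) = 13

bits = ceil(log2(4108)) = ceil(12.0042) = 13 bits


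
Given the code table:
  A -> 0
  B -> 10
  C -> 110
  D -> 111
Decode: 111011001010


Decoding:
111 -> D
0 -> A
110 -> C
0 -> A
10 -> B
10 -> B


Result: DACABB


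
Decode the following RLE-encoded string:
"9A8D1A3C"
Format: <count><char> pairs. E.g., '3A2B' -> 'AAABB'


Expanding each <count><char> pair:
  9A -> 'AAAAAAAAA'
  8D -> 'DDDDDDDD'
  1A -> 'A'
  3C -> 'CCC'

Decoded = AAAAAAAAADDDDDDDDACCC


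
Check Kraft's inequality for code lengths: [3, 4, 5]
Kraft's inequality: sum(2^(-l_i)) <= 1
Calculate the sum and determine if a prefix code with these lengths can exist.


Sum = 2^(-3) + 2^(-4) + 2^(-5)
    = 0.125 + 0.0625 + 0.03125
    = 7/32 = 0.21875
Since 0.21875 <= 1, Kraft's inequality IS satisfied.
A prefix code with these lengths CAN exist.

Kraft sum = 0.21875. Satisfied.


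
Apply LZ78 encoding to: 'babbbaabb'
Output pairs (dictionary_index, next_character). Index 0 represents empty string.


LZ78 encoding steps:
Dictionary: {0: ''}
Step 1: w='' (idx 0), next='b' -> output (0, 'b'), add 'b' as idx 1
Step 2: w='' (idx 0), next='a' -> output (0, 'a'), add 'a' as idx 2
Step 3: w='b' (idx 1), next='b' -> output (1, 'b'), add 'bb' as idx 3
Step 4: w='b' (idx 1), next='a' -> output (1, 'a'), add 'ba' as idx 4
Step 5: w='a' (idx 2), next='b' -> output (2, 'b'), add 'ab' as idx 5
Step 6: w='b' (idx 1), end of input -> output (1, '')


Encoded: [(0, 'b'), (0, 'a'), (1, 'b'), (1, 'a'), (2, 'b'), (1, '')]


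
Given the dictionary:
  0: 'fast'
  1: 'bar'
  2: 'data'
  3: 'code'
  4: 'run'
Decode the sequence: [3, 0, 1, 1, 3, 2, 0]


Look up each index in the dictionary:
  3 -> 'code'
  0 -> 'fast'
  1 -> 'bar'
  1 -> 'bar'
  3 -> 'code'
  2 -> 'data'
  0 -> 'fast'

Decoded: "code fast bar bar code data fast"


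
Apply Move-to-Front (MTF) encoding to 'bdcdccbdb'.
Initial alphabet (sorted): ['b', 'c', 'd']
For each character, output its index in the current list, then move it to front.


MTF encoding:
'b': index 0 in ['b', 'c', 'd'] -> ['b', 'c', 'd']
'd': index 2 in ['b', 'c', 'd'] -> ['d', 'b', 'c']
'c': index 2 in ['d', 'b', 'c'] -> ['c', 'd', 'b']
'd': index 1 in ['c', 'd', 'b'] -> ['d', 'c', 'b']
'c': index 1 in ['d', 'c', 'b'] -> ['c', 'd', 'b']
'c': index 0 in ['c', 'd', 'b'] -> ['c', 'd', 'b']
'b': index 2 in ['c', 'd', 'b'] -> ['b', 'c', 'd']
'd': index 2 in ['b', 'c', 'd'] -> ['d', 'b', 'c']
'b': index 1 in ['d', 'b', 'c'] -> ['b', 'd', 'c']


Output: [0, 2, 2, 1, 1, 0, 2, 2, 1]


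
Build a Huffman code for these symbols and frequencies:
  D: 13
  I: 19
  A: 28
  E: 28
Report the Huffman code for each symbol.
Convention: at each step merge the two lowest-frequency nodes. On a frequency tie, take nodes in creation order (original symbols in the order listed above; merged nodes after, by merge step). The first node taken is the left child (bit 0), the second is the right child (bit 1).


Huffman tree construction:
Step 1: Merge D(13) + I(19) = 32
Step 2: Merge A(28) + E(28) = 56
Step 3: Merge (D+I)(32) + (A+E)(56) = 88
Read each symbol's code off the tree from the root (left child = 0, right child = 1).

Codes:
  D: 00 (length 2)
  I: 01 (length 2)
  A: 10 (length 2)
  E: 11 (length 2)
Average code length: 176/88 = 2.0000 bits/symbol


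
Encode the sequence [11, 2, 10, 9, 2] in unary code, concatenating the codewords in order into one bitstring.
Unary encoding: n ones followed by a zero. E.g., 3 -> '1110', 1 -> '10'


Encode each number as n ones followed by a terminating 0:
  11 -> 111111111110 (12 bits)
  2 -> 110 (3 bits)
  10 -> 11111111110 (11 bits)
  9 -> 1111111110 (10 bits)
  2 -> 110 (3 bits)
Total length = 12 + 3 + 11 + 10 + 3 = 39 bits.

Unary([11, 2, 10, 9, 2]) = 111111111110110111111111101111111110110 (39 bits)


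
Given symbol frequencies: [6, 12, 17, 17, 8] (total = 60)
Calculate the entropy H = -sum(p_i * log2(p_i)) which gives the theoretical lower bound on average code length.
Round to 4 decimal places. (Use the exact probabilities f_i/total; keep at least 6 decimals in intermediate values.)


Per-symbol terms -p_i * log2(p_i) with p_i = f_i/60:
  p = 6/60 = 0.100000: log2(p) = -3.321928, -p*log2(p) = 0.332193
  p = 12/60 = 0.200000: log2(p) = -2.321928, -p*log2(p) = 0.464386
  p = 17/60 = 0.283333: log2(p) = -1.819428, -p*log2(p) = 0.515505
  p = 17/60 = 0.283333: log2(p) = -1.819428, -p*log2(p) = 0.515505
  p = 8/60 = 0.133333: log2(p) = -2.906891, -p*log2(p) = 0.387585
H = 0.332193 + 0.464386 + 0.515505 + 0.515505 + 0.387585 = 2.215174

H = 2.2152 bits/symbol


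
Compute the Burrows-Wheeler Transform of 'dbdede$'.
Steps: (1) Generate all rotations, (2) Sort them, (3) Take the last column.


Rotations (sorted):
  0: $dbdede -> last char: e
  1: bdede$d -> last char: d
  2: dbdede$ -> last char: $
  3: de$dbde -> last char: e
  4: dede$db -> last char: b
  5: e$dbded -> last char: d
  6: ede$dbd -> last char: d


BWT = ed$ebdd


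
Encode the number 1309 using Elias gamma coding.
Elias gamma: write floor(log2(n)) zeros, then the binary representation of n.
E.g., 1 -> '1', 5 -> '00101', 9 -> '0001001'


num_bits = floor(log2(1309)) + 1 = 11
leading_zeros = num_bits - 1 = 10
binary(1309) = 10100011101

Elias gamma(1309) = '0000000000' + '10100011101' = 000000000010100011101 (21 bits)


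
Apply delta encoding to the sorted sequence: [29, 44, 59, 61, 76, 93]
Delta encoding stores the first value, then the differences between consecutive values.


First value: 29
Deltas:
  44 - 29 = 15
  59 - 44 = 15
  61 - 59 = 2
  76 - 61 = 15
  93 - 76 = 17


Delta encoded: [29, 15, 15, 2, 15, 17]


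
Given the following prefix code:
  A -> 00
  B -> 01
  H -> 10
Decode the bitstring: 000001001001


Decoding step by step:
Bits 00 -> A
Bits 00 -> A
Bits 01 -> B
Bits 00 -> A
Bits 10 -> H
Bits 01 -> B


Decoded message: AABAHB


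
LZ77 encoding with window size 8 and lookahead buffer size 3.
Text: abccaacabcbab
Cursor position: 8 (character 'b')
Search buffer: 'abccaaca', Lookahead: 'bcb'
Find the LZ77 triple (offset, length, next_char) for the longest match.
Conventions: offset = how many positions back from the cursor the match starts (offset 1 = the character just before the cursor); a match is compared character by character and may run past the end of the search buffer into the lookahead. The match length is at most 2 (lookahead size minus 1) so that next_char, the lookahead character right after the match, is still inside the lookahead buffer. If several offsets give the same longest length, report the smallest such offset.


Try each offset into the search buffer:
  offset=1 (pos 7, char 'a'): match length 0
  offset=2 (pos 6, char 'c'): match length 0
  offset=3 (pos 5, char 'a'): match length 0
  offset=4 (pos 4, char 'a'): match length 0
  offset=5 (pos 3, char 'c'): match length 0
  offset=6 (pos 2, char 'c'): match length 0
  offset=7 (pos 1, char 'b'): match length 2
  offset=8 (pos 0, char 'a'): match length 0
Longest match has length 2 at offset 7.
next_char = character at position 8 + 2 = 10 -> 'b'

Best match: offset=7, length=2 (matching 'bc' starting at position 1)
LZ77 triple: (7, 2, 'b')


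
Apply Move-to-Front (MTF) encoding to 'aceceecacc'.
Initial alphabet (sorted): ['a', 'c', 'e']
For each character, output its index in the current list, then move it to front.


MTF encoding:
'a': index 0 in ['a', 'c', 'e'] -> ['a', 'c', 'e']
'c': index 1 in ['a', 'c', 'e'] -> ['c', 'a', 'e']
'e': index 2 in ['c', 'a', 'e'] -> ['e', 'c', 'a']
'c': index 1 in ['e', 'c', 'a'] -> ['c', 'e', 'a']
'e': index 1 in ['c', 'e', 'a'] -> ['e', 'c', 'a']
'e': index 0 in ['e', 'c', 'a'] -> ['e', 'c', 'a']
'c': index 1 in ['e', 'c', 'a'] -> ['c', 'e', 'a']
'a': index 2 in ['c', 'e', 'a'] -> ['a', 'c', 'e']
'c': index 1 in ['a', 'c', 'e'] -> ['c', 'a', 'e']
'c': index 0 in ['c', 'a', 'e'] -> ['c', 'a', 'e']


Output: [0, 1, 2, 1, 1, 0, 1, 2, 1, 0]


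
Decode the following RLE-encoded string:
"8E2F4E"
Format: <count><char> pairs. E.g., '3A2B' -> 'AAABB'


Expanding each <count><char> pair:
  8E -> 'EEEEEEEE'
  2F -> 'FF'
  4E -> 'EEEE'

Decoded = EEEEEEEEFFEEEE


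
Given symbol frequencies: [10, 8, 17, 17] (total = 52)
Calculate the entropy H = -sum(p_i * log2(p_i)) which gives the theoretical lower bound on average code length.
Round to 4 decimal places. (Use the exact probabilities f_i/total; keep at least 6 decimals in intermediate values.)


Per-symbol terms -p_i * log2(p_i) with p_i = f_i/52:
  p = 10/52 = 0.192308: log2(p) = -2.378512, -p*log2(p) = 0.457406
  p = 8/52 = 0.153846: log2(p) = -2.700440, -p*log2(p) = 0.415452
  p = 17/52 = 0.326923: log2(p) = -1.612977, -p*log2(p) = 0.527319
  p = 17/52 = 0.326923: log2(p) = -1.612977, -p*log2(p) = 0.527319
H = 0.457406 + 0.415452 + 0.527319 + 0.527319 = 1.927496

H = 1.9275 bits/symbol


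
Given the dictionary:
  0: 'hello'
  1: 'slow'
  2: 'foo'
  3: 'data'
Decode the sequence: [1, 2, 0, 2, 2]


Look up each index in the dictionary:
  1 -> 'slow'
  2 -> 'foo'
  0 -> 'hello'
  2 -> 'foo'
  2 -> 'foo'

Decoded: "slow foo hello foo foo"


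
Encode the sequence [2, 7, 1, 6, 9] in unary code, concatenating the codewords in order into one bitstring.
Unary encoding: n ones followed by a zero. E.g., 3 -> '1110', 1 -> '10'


Encode each number as n ones followed by a terminating 0:
  2 -> 110 (3 bits)
  7 -> 11111110 (8 bits)
  1 -> 10 (2 bits)
  6 -> 1111110 (7 bits)
  9 -> 1111111110 (10 bits)
Total length = 3 + 8 + 2 + 7 + 10 = 30 bits.

Unary([2, 7, 1, 6, 9]) = 110111111101011111101111111110 (30 bits)


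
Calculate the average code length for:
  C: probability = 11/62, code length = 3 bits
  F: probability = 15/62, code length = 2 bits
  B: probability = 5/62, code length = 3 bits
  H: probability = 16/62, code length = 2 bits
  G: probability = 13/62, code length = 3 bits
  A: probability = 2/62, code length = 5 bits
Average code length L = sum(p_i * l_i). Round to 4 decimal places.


Weighted contributions p_i * l_i:
  C: (11/62) * 3 = 33/62
  F: (15/62) * 2 = 30/62
  B: (5/62) * 3 = 15/62
  H: (16/62) * 2 = 32/62
  G: (13/62) * 3 = 39/62
  A: (2/62) * 5 = 10/62
Sum = (33 + 30 + 15 + 32 + 39 + 10)/62 = 159/62

L = 159/62 = 2.5645 bits/symbol


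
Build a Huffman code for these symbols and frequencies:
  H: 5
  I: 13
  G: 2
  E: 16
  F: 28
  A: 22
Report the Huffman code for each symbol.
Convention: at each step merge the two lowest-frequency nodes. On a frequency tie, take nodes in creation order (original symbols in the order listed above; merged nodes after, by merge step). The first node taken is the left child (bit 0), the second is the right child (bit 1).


Huffman tree construction:
Step 1: Merge G(2) + H(5) = 7
Step 2: Merge (G+H)(7) + I(13) = 20
Step 3: Merge E(16) + ((G+H)+I)(20) = 36
Step 4: Merge A(22) + F(28) = 50
Step 5: Merge (E+((G+H)+I))(36) + (A+F)(50) = 86
Read each symbol's code off the tree from the root (left child = 0, right child = 1).

Codes:
  H: 0101 (length 4)
  I: 011 (length 3)
  G: 0100 (length 4)
  E: 00 (length 2)
  F: 11 (length 2)
  A: 10 (length 2)
Average code length: 199/86 = 2.3140 bits/symbol


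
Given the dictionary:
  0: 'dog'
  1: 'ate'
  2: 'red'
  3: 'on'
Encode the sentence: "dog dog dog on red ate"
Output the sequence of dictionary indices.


Look up each word in the dictionary:
  'dog' -> 0
  'dog' -> 0
  'dog' -> 0
  'on' -> 3
  'red' -> 2
  'ate' -> 1

Encoded: [0, 0, 0, 3, 2, 1]


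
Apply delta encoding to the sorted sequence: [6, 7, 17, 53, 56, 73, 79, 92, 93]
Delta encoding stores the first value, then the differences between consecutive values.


First value: 6
Deltas:
  7 - 6 = 1
  17 - 7 = 10
  53 - 17 = 36
  56 - 53 = 3
  73 - 56 = 17
  79 - 73 = 6
  92 - 79 = 13
  93 - 92 = 1


Delta encoded: [6, 1, 10, 36, 3, 17, 6, 13, 1]


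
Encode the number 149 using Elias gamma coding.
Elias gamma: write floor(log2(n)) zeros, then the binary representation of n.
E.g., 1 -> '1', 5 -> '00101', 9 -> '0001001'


num_bits = floor(log2(149)) + 1 = 8
leading_zeros = num_bits - 1 = 7
binary(149) = 10010101

Elias gamma(149) = '0000000' + '10010101' = 000000010010101 (15 bits)


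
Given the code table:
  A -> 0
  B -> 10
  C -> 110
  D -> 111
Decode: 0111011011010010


Decoding:
0 -> A
111 -> D
0 -> A
110 -> C
110 -> C
10 -> B
0 -> A
10 -> B


Result: ADACCBAB


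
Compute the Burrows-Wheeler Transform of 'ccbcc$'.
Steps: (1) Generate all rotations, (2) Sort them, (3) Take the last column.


Rotations (sorted):
  0: $ccbcc -> last char: c
  1: bcc$cc -> last char: c
  2: c$ccbc -> last char: c
  3: cbcc$c -> last char: c
  4: cc$ccb -> last char: b
  5: ccbcc$ -> last char: $


BWT = ccccb$


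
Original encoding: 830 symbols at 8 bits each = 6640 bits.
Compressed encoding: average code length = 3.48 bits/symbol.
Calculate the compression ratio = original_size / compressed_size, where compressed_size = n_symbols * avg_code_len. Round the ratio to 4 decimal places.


original_size = n_symbols * orig_bits = 830 * 8 = 6640 bits
compressed_size = n_symbols * avg_code_len = 830 * 3.48 = 2888.4 bits
ratio = original_size / compressed_size = 6640 / 2888.4 = 2.2989

Compression ratio = 2.2989


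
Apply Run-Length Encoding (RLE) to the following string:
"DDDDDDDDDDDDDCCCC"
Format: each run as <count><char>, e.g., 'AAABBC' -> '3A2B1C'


Scanning runs left to right:
  i=0: run of 'D' x 13 -> '13D'
  i=13: run of 'C' x 4 -> '4C'

RLE = 13D4C


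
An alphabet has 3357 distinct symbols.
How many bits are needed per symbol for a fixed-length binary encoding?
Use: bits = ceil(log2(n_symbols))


log2(3357) = 11.713
Bracket: 2^11 = 2048 < 3357 <= 2^12 = 4096
So ceil(log2(3357)) = 12

bits = ceil(log2(3357)) = ceil(11.713) = 12 bits


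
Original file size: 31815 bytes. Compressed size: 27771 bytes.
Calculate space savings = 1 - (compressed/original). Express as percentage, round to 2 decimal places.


ratio = compressed/original = 27771/31815 = 0.87289
savings = 1 - ratio = 1 - 0.87289 = 0.12711
as a percentage: 0.12711 * 100 = 12.71%

Space savings = 1 - 27771/31815 = 12.71%


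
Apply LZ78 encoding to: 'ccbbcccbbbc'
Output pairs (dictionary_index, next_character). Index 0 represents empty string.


LZ78 encoding steps:
Dictionary: {0: ''}
Step 1: w='' (idx 0), next='c' -> output (0, 'c'), add 'c' as idx 1
Step 2: w='c' (idx 1), next='b' -> output (1, 'b'), add 'cb' as idx 2
Step 3: w='' (idx 0), next='b' -> output (0, 'b'), add 'b' as idx 3
Step 4: w='c' (idx 1), next='c' -> output (1, 'c'), add 'cc' as idx 4
Step 5: w='cb' (idx 2), next='b' -> output (2, 'b'), add 'cbb' as idx 5
Step 6: w='b' (idx 3), next='c' -> output (3, 'c'), add 'bc' as idx 6


Encoded: [(0, 'c'), (1, 'b'), (0, 'b'), (1, 'c'), (2, 'b'), (3, 'c')]


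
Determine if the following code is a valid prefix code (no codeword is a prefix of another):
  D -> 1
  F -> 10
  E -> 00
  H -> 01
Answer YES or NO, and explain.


Checking each pair (does one codeword prefix another?):
  D='1' vs F='10': prefix -- VIOLATION

NO -- this is NOT a valid prefix code. D (1) is a prefix of F (10).


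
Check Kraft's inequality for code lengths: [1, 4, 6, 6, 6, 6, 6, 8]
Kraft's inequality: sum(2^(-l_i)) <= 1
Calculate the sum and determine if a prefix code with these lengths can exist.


Sum = 2^(-1) + 2^(-4) + 2^(-6) + 2^(-6) + 2^(-6) + 2^(-6) + 2^(-6) + 2^(-8)
    = 0.5 + 0.0625 + 0.015625 + 0.015625 + 0.015625 + 0.015625 + 0.015625 + 0.00390625
    = 165/256 = 0.64453125
Since 0.64453125 <= 1, Kraft's inequality IS satisfied.
A prefix code with these lengths CAN exist.

Kraft sum = 0.64453125. Satisfied.


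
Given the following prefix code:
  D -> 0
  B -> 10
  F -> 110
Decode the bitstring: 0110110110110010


Decoding step by step:
Bits 0 -> D
Bits 110 -> F
Bits 110 -> F
Bits 110 -> F
Bits 110 -> F
Bits 0 -> D
Bits 10 -> B


Decoded message: DFFFFDB


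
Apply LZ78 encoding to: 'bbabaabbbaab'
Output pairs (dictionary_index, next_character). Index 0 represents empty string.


LZ78 encoding steps:
Dictionary: {0: ''}
Step 1: w='' (idx 0), next='b' -> output (0, 'b'), add 'b' as idx 1
Step 2: w='b' (idx 1), next='a' -> output (1, 'a'), add 'ba' as idx 2
Step 3: w='ba' (idx 2), next='a' -> output (2, 'a'), add 'baa' as idx 3
Step 4: w='b' (idx 1), next='b' -> output (1, 'b'), add 'bb' as idx 4
Step 5: w='baa' (idx 3), next='b' -> output (3, 'b'), add 'baab' as idx 5


Encoded: [(0, 'b'), (1, 'a'), (2, 'a'), (1, 'b'), (3, 'b')]


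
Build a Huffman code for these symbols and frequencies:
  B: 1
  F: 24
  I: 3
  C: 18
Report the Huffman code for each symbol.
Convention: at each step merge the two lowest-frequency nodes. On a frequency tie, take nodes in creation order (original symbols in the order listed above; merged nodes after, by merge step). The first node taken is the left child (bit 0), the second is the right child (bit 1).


Huffman tree construction:
Step 1: Merge B(1) + I(3) = 4
Step 2: Merge (B+I)(4) + C(18) = 22
Step 3: Merge ((B+I)+C)(22) + F(24) = 46
Read each symbol's code off the tree from the root (left child = 0, right child = 1).

Codes:
  B: 000 (length 3)
  F: 1 (length 1)
  I: 001 (length 3)
  C: 01 (length 2)
Average code length: 72/46 = 1.5652 bits/symbol


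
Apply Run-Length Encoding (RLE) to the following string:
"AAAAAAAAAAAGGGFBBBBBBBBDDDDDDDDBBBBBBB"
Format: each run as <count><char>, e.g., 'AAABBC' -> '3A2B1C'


Scanning runs left to right:
  i=0: run of 'A' x 11 -> '11A'
  i=11: run of 'G' x 3 -> '3G'
  i=14: run of 'F' x 1 -> '1F'
  i=15: run of 'B' x 8 -> '8B'
  i=23: run of 'D' x 8 -> '8D'
  i=31: run of 'B' x 7 -> '7B'

RLE = 11A3G1F8B8D7B


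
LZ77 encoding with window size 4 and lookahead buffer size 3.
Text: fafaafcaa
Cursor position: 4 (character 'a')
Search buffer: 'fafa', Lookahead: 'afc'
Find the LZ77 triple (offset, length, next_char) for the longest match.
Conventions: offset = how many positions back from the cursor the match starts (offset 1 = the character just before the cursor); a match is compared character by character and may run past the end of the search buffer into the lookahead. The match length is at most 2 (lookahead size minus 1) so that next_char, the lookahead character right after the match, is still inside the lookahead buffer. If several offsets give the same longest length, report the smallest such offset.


Try each offset into the search buffer:
  offset=1 (pos 3, char 'a'): match length 1
  offset=2 (pos 2, char 'f'): match length 0
  offset=3 (pos 1, char 'a'): match length 2
  offset=4 (pos 0, char 'f'): match length 0
Longest match has length 2 at offset 3.
next_char = character at position 4 + 2 = 6 -> 'c'

Best match: offset=3, length=2 (matching 'af' starting at position 1)
LZ77 triple: (3, 2, 'c')


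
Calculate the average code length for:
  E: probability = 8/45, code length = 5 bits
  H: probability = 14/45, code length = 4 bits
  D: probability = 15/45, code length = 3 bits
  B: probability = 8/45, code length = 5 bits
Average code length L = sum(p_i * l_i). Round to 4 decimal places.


Weighted contributions p_i * l_i:
  E: (8/45) * 5 = 40/45
  H: (14/45) * 4 = 56/45
  D: (15/45) * 3 = 45/45
  B: (8/45) * 5 = 40/45
Sum = (40 + 56 + 45 + 40)/45 = 181/45

L = 181/45 = 4.0222 bits/symbol


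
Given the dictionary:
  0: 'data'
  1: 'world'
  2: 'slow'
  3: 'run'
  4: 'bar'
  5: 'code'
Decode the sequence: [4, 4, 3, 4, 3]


Look up each index in the dictionary:
  4 -> 'bar'
  4 -> 'bar'
  3 -> 'run'
  4 -> 'bar'
  3 -> 'run'

Decoded: "bar bar run bar run"


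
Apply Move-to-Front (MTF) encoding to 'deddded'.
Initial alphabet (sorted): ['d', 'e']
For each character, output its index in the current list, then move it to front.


MTF encoding:
'd': index 0 in ['d', 'e'] -> ['d', 'e']
'e': index 1 in ['d', 'e'] -> ['e', 'd']
'd': index 1 in ['e', 'd'] -> ['d', 'e']
'd': index 0 in ['d', 'e'] -> ['d', 'e']
'd': index 0 in ['d', 'e'] -> ['d', 'e']
'e': index 1 in ['d', 'e'] -> ['e', 'd']
'd': index 1 in ['e', 'd'] -> ['d', 'e']


Output: [0, 1, 1, 0, 0, 1, 1]


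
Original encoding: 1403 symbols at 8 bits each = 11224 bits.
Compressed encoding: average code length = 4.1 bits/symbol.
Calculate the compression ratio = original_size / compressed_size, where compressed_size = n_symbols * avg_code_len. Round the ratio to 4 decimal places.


original_size = n_symbols * orig_bits = 1403 * 8 = 11224 bits
compressed_size = n_symbols * avg_code_len = 1403 * 4.1 = 5752.3 bits
ratio = original_size / compressed_size = 11224 / 5752.3 = 1.9512

Compression ratio = 1.9512


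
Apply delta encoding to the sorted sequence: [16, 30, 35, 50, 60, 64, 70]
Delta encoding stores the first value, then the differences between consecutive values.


First value: 16
Deltas:
  30 - 16 = 14
  35 - 30 = 5
  50 - 35 = 15
  60 - 50 = 10
  64 - 60 = 4
  70 - 64 = 6


Delta encoded: [16, 14, 5, 15, 10, 4, 6]


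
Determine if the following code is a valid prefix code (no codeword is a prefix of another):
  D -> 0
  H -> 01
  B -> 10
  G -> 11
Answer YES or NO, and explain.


Checking each pair (does one codeword prefix another?):
  D='0' vs H='01': prefix -- VIOLATION

NO -- this is NOT a valid prefix code. D (0) is a prefix of H (01).


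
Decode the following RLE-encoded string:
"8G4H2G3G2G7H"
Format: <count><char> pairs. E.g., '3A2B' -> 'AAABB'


Expanding each <count><char> pair:
  8G -> 'GGGGGGGG'
  4H -> 'HHHH'
  2G -> 'GG'
  3G -> 'GGG'
  2G -> 'GG'
  7H -> 'HHHHHHH'

Decoded = GGGGGGGGHHHHGGGGGGGHHHHHHH


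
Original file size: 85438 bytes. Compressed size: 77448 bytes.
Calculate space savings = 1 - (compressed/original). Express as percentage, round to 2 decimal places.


ratio = compressed/original = 77448/85438 = 0.906482
savings = 1 - ratio = 1 - 0.906482 = 0.093518
as a percentage: 0.093518 * 100 = 9.35%

Space savings = 1 - 77448/85438 = 9.35%


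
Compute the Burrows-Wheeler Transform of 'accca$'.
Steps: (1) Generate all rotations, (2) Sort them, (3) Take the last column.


Rotations (sorted):
  0: $accca -> last char: a
  1: a$accc -> last char: c
  2: accca$ -> last char: $
  3: ca$acc -> last char: c
  4: cca$ac -> last char: c
  5: ccca$a -> last char: a


BWT = ac$cca


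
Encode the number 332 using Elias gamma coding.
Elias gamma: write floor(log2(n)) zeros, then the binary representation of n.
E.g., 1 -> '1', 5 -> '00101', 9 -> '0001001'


num_bits = floor(log2(332)) + 1 = 9
leading_zeros = num_bits - 1 = 8
binary(332) = 101001100

Elias gamma(332) = '00000000' + '101001100' = 00000000101001100 (17 bits)


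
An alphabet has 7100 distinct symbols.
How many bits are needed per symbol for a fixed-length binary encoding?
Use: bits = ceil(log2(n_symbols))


log2(7100) = 12.7936
Bracket: 2^12 = 4096 < 7100 <= 2^13 = 8192
So ceil(log2(7100)) = 13

bits = ceil(log2(7100)) = ceil(12.7936) = 13 bits


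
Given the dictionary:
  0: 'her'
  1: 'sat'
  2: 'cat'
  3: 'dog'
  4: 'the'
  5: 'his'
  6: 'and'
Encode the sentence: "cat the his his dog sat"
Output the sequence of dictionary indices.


Look up each word in the dictionary:
  'cat' -> 2
  'the' -> 4
  'his' -> 5
  'his' -> 5
  'dog' -> 3
  'sat' -> 1

Encoded: [2, 4, 5, 5, 3, 1]


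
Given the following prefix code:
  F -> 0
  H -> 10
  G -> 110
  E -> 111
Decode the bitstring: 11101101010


Decoding step by step:
Bits 111 -> E
Bits 0 -> F
Bits 110 -> G
Bits 10 -> H
Bits 10 -> H


Decoded message: EFGHH


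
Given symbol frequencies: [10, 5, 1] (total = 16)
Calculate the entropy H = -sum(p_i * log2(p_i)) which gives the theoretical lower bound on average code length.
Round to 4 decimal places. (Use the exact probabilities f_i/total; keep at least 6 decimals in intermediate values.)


Per-symbol terms -p_i * log2(p_i) with p_i = f_i/16:
  p = 10/16 = 0.625000: log2(p) = -0.678072, -p*log2(p) = 0.423795
  p = 5/16 = 0.312500: log2(p) = -1.678072, -p*log2(p) = 0.524397
  p = 1/16 = 0.062500: log2(p) = -4.000000, -p*log2(p) = 0.250000
H = 0.423795 + 0.524397 + 0.250000 = 1.198192

H = 1.1982 bits/symbol


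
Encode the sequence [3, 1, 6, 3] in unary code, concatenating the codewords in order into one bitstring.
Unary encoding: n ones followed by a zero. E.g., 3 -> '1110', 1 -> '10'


Encode each number as n ones followed by a terminating 0:
  3 -> 1110 (4 bits)
  1 -> 10 (2 bits)
  6 -> 1111110 (7 bits)
  3 -> 1110 (4 bits)
Total length = 4 + 2 + 7 + 4 = 17 bits.

Unary([3, 1, 6, 3]) = 11101011111101110 (17 bits)


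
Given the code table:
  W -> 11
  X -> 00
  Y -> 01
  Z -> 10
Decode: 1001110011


Decoding:
10 -> Z
01 -> Y
11 -> W
00 -> X
11 -> W


Result: ZYWXW


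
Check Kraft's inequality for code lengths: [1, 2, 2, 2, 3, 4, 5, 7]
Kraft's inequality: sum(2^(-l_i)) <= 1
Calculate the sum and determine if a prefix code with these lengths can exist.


Sum = 2^(-1) + 2^(-2) + 2^(-2) + 2^(-2) + 2^(-3) + 2^(-4) + 2^(-5) + 2^(-7)
    = 0.5 + 0.25 + 0.25 + 0.25 + 0.125 + 0.0625 + 0.03125 + 0.0078125
    = 189/128 = 1.4765625
Since 1.4765625 > 1, Kraft's inequality is NOT satisfied.
A prefix code with these lengths CANNOT exist.

Kraft sum = 1.4765625. Not satisfied.


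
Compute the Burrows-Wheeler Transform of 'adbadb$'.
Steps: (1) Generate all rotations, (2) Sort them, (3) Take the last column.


Rotations (sorted):
  0: $adbadb -> last char: b
  1: adb$adb -> last char: b
  2: adbadb$ -> last char: $
  3: b$adbad -> last char: d
  4: badb$ad -> last char: d
  5: db$adba -> last char: a
  6: dbadb$a -> last char: a


BWT = bb$ddaa


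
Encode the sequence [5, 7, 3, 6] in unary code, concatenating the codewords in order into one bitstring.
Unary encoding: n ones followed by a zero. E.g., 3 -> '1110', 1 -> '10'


Encode each number as n ones followed by a terminating 0:
  5 -> 111110 (6 bits)
  7 -> 11111110 (8 bits)
  3 -> 1110 (4 bits)
  6 -> 1111110 (7 bits)
Total length = 6 + 8 + 4 + 7 = 25 bits.

Unary([5, 7, 3, 6]) = 1111101111111011101111110 (25 bits)


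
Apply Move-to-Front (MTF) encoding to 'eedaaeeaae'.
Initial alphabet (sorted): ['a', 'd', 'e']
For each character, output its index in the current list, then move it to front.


MTF encoding:
'e': index 2 in ['a', 'd', 'e'] -> ['e', 'a', 'd']
'e': index 0 in ['e', 'a', 'd'] -> ['e', 'a', 'd']
'd': index 2 in ['e', 'a', 'd'] -> ['d', 'e', 'a']
'a': index 2 in ['d', 'e', 'a'] -> ['a', 'd', 'e']
'a': index 0 in ['a', 'd', 'e'] -> ['a', 'd', 'e']
'e': index 2 in ['a', 'd', 'e'] -> ['e', 'a', 'd']
'e': index 0 in ['e', 'a', 'd'] -> ['e', 'a', 'd']
'a': index 1 in ['e', 'a', 'd'] -> ['a', 'e', 'd']
'a': index 0 in ['a', 'e', 'd'] -> ['a', 'e', 'd']
'e': index 1 in ['a', 'e', 'd'] -> ['e', 'a', 'd']


Output: [2, 0, 2, 2, 0, 2, 0, 1, 0, 1]


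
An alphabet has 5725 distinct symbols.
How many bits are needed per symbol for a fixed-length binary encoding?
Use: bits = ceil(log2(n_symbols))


log2(5725) = 12.4831
Bracket: 2^12 = 4096 < 5725 <= 2^13 = 8192
So ceil(log2(5725)) = 13

bits = ceil(log2(5725)) = ceil(12.4831) = 13 bits


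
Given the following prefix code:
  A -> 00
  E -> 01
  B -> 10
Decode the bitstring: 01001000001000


Decoding step by step:
Bits 01 -> E
Bits 00 -> A
Bits 10 -> B
Bits 00 -> A
Bits 00 -> A
Bits 10 -> B
Bits 00 -> A


Decoded message: EABAABA


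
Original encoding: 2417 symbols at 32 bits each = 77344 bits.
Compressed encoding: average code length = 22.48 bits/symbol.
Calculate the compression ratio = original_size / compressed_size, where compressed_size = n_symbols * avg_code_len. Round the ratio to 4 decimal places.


original_size = n_symbols * orig_bits = 2417 * 32 = 77344 bits
compressed_size = n_symbols * avg_code_len = 2417 * 22.48 = 54334.16 bits
ratio = original_size / compressed_size = 77344 / 54334.16 = 1.4235

Compression ratio = 1.4235


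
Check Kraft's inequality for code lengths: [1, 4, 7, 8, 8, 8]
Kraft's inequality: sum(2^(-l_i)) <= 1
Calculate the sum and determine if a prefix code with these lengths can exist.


Sum = 2^(-1) + 2^(-4) + 2^(-7) + 2^(-8) + 2^(-8) + 2^(-8)
    = 0.5 + 0.0625 + 0.0078125 + 0.00390625 + 0.00390625 + 0.00390625
    = 149/256 = 0.58203125
Since 0.58203125 <= 1, Kraft's inequality IS satisfied.
A prefix code with these lengths CAN exist.

Kraft sum = 0.58203125. Satisfied.


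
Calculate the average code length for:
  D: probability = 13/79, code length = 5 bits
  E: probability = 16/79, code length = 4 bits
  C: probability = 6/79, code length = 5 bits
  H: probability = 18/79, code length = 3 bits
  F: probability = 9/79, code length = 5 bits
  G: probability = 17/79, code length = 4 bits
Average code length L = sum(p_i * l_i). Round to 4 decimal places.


Weighted contributions p_i * l_i:
  D: (13/79) * 5 = 65/79
  E: (16/79) * 4 = 64/79
  C: (6/79) * 5 = 30/79
  H: (18/79) * 3 = 54/79
  F: (9/79) * 5 = 45/79
  G: (17/79) * 4 = 68/79
Sum = (65 + 64 + 30 + 54 + 45 + 68)/79 = 326/79

L = 326/79 = 4.1266 bits/symbol


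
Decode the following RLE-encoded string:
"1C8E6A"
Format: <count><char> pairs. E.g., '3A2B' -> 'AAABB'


Expanding each <count><char> pair:
  1C -> 'C'
  8E -> 'EEEEEEEE'
  6A -> 'AAAAAA'

Decoded = CEEEEEEEEAAAAAA


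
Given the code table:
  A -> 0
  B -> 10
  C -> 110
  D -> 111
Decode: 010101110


Decoding:
0 -> A
10 -> B
10 -> B
111 -> D
0 -> A


Result: ABBDA


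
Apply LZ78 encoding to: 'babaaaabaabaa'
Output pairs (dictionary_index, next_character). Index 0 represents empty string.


LZ78 encoding steps:
Dictionary: {0: ''}
Step 1: w='' (idx 0), next='b' -> output (0, 'b'), add 'b' as idx 1
Step 2: w='' (idx 0), next='a' -> output (0, 'a'), add 'a' as idx 2
Step 3: w='b' (idx 1), next='a' -> output (1, 'a'), add 'ba' as idx 3
Step 4: w='a' (idx 2), next='a' -> output (2, 'a'), add 'aa' as idx 4
Step 5: w='a' (idx 2), next='b' -> output (2, 'b'), add 'ab' as idx 5
Step 6: w='aa' (idx 4), next='b' -> output (4, 'b'), add 'aab' as idx 6
Step 7: w='aa' (idx 4), end of input -> output (4, '')


Encoded: [(0, 'b'), (0, 'a'), (1, 'a'), (2, 'a'), (2, 'b'), (4, 'b'), (4, '')]


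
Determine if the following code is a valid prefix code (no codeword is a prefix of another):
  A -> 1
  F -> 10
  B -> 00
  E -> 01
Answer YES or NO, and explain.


Checking each pair (does one codeword prefix another?):
  A='1' vs F='10': prefix -- VIOLATION

NO -- this is NOT a valid prefix code. A (1) is a prefix of F (10).


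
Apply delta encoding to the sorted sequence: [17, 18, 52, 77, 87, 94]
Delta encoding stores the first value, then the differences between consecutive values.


First value: 17
Deltas:
  18 - 17 = 1
  52 - 18 = 34
  77 - 52 = 25
  87 - 77 = 10
  94 - 87 = 7


Delta encoded: [17, 1, 34, 25, 10, 7]


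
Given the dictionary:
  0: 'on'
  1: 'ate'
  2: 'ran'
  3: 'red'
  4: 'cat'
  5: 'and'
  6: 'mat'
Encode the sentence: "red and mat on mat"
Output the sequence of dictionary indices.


Look up each word in the dictionary:
  'red' -> 3
  'and' -> 5
  'mat' -> 6
  'on' -> 0
  'mat' -> 6

Encoded: [3, 5, 6, 0, 6]


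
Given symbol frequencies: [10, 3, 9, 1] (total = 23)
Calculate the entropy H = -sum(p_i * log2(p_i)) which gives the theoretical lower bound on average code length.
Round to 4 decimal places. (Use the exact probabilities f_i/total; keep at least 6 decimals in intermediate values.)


Per-symbol terms -p_i * log2(p_i) with p_i = f_i/23:
  p = 10/23 = 0.434783: log2(p) = -1.201634, -p*log2(p) = 0.522450
  p = 3/23 = 0.130435: log2(p) = -2.938599, -p*log2(p) = 0.383296
  p = 9/23 = 0.391304: log2(p) = -1.353637, -p*log2(p) = 0.529684
  p = 1/23 = 0.043478: log2(p) = -4.523562, -p*log2(p) = 0.196677
H = 0.522450 + 0.383296 + 0.529684 + 0.196677 = 1.632107

H = 1.6321 bits/symbol


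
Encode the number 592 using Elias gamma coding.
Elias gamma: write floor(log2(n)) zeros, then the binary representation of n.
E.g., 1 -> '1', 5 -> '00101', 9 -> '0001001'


num_bits = floor(log2(592)) + 1 = 10
leading_zeros = num_bits - 1 = 9
binary(592) = 1001010000

Elias gamma(592) = '000000000' + '1001010000' = 0000000001001010000 (19 bits)


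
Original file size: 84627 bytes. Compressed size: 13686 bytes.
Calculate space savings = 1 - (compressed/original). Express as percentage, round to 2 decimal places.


ratio = compressed/original = 13686/84627 = 0.161721
savings = 1 - ratio = 1 - 0.161721 = 0.838279
as a percentage: 0.838279 * 100 = 83.83%

Space savings = 1 - 13686/84627 = 83.83%


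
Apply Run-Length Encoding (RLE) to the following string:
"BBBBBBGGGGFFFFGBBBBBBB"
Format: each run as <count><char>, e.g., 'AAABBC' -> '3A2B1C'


Scanning runs left to right:
  i=0: run of 'B' x 6 -> '6B'
  i=6: run of 'G' x 4 -> '4G'
  i=10: run of 'F' x 4 -> '4F'
  i=14: run of 'G' x 1 -> '1G'
  i=15: run of 'B' x 7 -> '7B'

RLE = 6B4G4F1G7B


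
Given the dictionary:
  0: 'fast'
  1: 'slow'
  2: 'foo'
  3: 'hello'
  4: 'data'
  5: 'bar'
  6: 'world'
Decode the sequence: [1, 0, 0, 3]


Look up each index in the dictionary:
  1 -> 'slow'
  0 -> 'fast'
  0 -> 'fast'
  3 -> 'hello'

Decoded: "slow fast fast hello"


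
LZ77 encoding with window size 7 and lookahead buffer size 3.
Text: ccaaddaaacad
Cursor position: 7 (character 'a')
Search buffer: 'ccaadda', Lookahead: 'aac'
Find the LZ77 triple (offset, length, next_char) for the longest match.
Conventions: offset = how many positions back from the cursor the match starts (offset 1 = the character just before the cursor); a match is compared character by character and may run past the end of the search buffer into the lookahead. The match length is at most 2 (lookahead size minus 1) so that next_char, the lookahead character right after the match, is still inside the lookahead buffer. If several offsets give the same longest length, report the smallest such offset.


Try each offset into the search buffer:
  offset=1 (pos 6, char 'a'): match length 2
  offset=2 (pos 5, char 'd'): match length 0
  offset=3 (pos 4, char 'd'): match length 0
  offset=4 (pos 3, char 'a'): match length 1
  offset=5 (pos 2, char 'a'): match length 2
  offset=6 (pos 1, char 'c'): match length 0
  offset=7 (pos 0, char 'c'): match length 0
Longest match has length 2, found at offsets 1, 5; take the smallest, offset 1.
next_char = character at position 7 + 2 = 9 -> 'c'

Best match: offset=1, length=2 (matching 'aa' starting at position 6)
LZ77 triple: (1, 2, 'c')


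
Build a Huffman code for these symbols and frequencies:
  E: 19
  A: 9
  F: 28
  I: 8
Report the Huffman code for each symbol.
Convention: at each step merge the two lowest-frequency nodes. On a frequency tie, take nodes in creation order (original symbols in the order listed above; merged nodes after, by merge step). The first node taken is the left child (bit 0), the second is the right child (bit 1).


Huffman tree construction:
Step 1: Merge I(8) + A(9) = 17
Step 2: Merge (I+A)(17) + E(19) = 36
Step 3: Merge F(28) + ((I+A)+E)(36) = 64
Read each symbol's code off the tree from the root (left child = 0, right child = 1).

Codes:
  E: 11 (length 2)
  A: 101 (length 3)
  F: 0 (length 1)
  I: 100 (length 3)
Average code length: 117/64 = 1.8281 bits/symbol


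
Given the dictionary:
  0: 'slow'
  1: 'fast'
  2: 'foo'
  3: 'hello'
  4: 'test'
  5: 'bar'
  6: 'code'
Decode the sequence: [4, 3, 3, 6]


Look up each index in the dictionary:
  4 -> 'test'
  3 -> 'hello'
  3 -> 'hello'
  6 -> 'code'

Decoded: "test hello hello code"


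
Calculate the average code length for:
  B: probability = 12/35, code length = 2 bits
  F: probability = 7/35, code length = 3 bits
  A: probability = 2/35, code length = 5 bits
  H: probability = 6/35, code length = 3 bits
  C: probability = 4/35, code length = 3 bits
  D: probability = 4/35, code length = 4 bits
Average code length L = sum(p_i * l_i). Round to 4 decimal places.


Weighted contributions p_i * l_i:
  B: (12/35) * 2 = 24/35
  F: (7/35) * 3 = 21/35
  A: (2/35) * 5 = 10/35
  H: (6/35) * 3 = 18/35
  C: (4/35) * 3 = 12/35
  D: (4/35) * 4 = 16/35
Sum = (24 + 21 + 10 + 18 + 12 + 16)/35 = 101/35

L = 101/35 = 2.8857 bits/symbol
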